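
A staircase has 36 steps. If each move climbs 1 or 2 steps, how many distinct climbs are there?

Let f(n) be the number of climbs. Removing the last move (1 or 2 steps) gives f(n) = f(n-1) + f(n-2); base cases f(1)=1, f(2)=2.
Building up term by term: f(1)=1, f(2)=2, f(3)=3, f(4)=5, f(5)=8, f(6)=13, f(7)=21, f(8)=34, f(9)=55, f(10)=89, f(11)=144, f(12)=233, f(13)=377, f(14)=610, f(15)=987, f(16)=1597, f(17)=2584, f(18)=4181, f(19)=6765, f(20)=10946, f(21)=17711, f(22)=28657, f(23)=46368, f(24)=75025, f(25)=121393, f(26)=196418, f(27)=317811, f(28)=514229, f(29)=832040, f(30)=1346269, f(31)=2178309, f(32)=3524578, f(33)=5702887, f(34)=9227465, f(35)=14930352, f(36)=24157817.

Final answer: 24157817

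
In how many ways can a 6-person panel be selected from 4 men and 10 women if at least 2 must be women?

Sum over valid woman counts:
C(10,2)C(4,4) = 45
C(10,3)C(4,3) = 480
C(10,4)C(4,2) = 1260
C(10,5)C(4,1) = 1008
C(10,6)C(4,0) = 210
Total: 45 + 480 + 1260 + 1008 + 210.

Final answer: 3003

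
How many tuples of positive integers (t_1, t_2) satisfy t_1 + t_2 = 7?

Substitute t'_i = t_i - 1 (so t'_i >= 0). Then sum t'_i = 7 - 2 = 5.
Stars and bars: C(5+2-1, 2-1) = C(6,1).

Final answer: C(6,1) = 6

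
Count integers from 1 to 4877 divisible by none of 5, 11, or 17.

|div by 5|=975, |div by 11|=443, |div by 17|=286.
|div by 5&11|=88, |div by 5&17|=57, |div by 11&17|=26, |div by all|=5.
By inclusion-exclusion, divisible by at least one: 975+443+286-88-57-26+5 = 1538.
Not divisible by any: 4877 - 1538.

Final answer: 3339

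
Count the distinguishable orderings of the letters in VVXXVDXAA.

Letters (A:2, D:1, V:3, X:3). Total letters: 9.
Permutations = 9!/(3! x 3! x 2!).

Final answer: 5040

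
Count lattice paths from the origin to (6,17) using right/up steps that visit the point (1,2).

Paths (0,0)->(1,2): C(3,2) = 3.
Paths (1,2)->(6,17): C(20,15) = 15504.
By multiplication principle: 3 x 15504.

Final answer: 46512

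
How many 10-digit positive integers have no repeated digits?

First digit: 9 (not 0). Second: 9 (not first). Third: 8, etc.
Total: 9 x 9 x 8 x 7 x 6 x 5 x 4 x 3 x 2 x 1.

Final answer: 3265920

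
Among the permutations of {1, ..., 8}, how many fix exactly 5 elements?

Choose which 5 elements are fixed: C(8,5) = 56.
Derange the remaining 3 using D(j) = (j-1)(D(j-1) + D(j-2)), D(0)=1, D(1)=0: D(2)=1, D(3)=2.
Total: 56 x 2.

Final answer: C(8,5) D(3) = 112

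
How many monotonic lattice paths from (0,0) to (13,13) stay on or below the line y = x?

Total monotonic paths to (13,13): C(26,13) = 10400600.
A path is bad iff it touches y = x + 1; reflecting its initial segment maps bad paths bijectively onto all paths to (12,14), of which there are C(26,14) = 9657700.
Valid Dyck paths: 10400600 - 9657700.
(This is the Catalan number C_{13}.)

Final answer: C_{13} = 742900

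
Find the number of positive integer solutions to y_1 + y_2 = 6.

Substitute y'_i = y_i - 1 (so y'_i >= 0). Then sum y'_i = 6 - 2 = 4.
Stars and bars: C(4+2-1, 2-1) = C(5,1).

Final answer: C(5,1) = 5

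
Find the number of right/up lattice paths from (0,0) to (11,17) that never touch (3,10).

Total paths to (11,17): C(28,17) = 21474180.
Paths through (3,10): C(13,10) x C(15,7) = 1840410.
Avoiding (3,10): 21474180 - 1840410.

Final answer: 19633770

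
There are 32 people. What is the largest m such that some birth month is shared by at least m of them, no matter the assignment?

There are 12 possible values for birth month. With 32 people and 12 categories, by pigeonhole: ceiling(32/12).

Final answer: 3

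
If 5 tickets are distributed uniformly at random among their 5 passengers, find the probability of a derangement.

Use the recurrence D(n) = (n-1)(D(n-1) + D(n-2)) with D(0)=1, D(1)=0.
Building up: D(2)=1, D(3)=2, D(4)=9, D(5)=44.
Total arrangements: 5! = 120.
Probability = D(5)/5! = 11/30.

Final answer: D(5)/5! = 44/120 = 0.366667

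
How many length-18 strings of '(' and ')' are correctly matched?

This is a standard Catalan-number count: the answer is C_n. Here n = 9 (pairs).
C_n = (2n)!/(n!(n+1)!), so C_{9} = 18!/(9! x 10!) = C(18,9)/10 = 48620/10.

Final answer: C_{9} = 4862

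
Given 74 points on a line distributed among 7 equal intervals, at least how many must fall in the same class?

By pigeonhole with 74 objects and 7 categories: ceiling(74/7).

Final answer: 11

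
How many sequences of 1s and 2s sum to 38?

Let f(n) count the ways. The last step is size 1 or 2, so f(n) = f(n-1) + f(n-2) with f(1)=1, f(2)=2.
Iterating the recurrence: f(1)=1, f(2)=2, f(3)=3, f(4)=5, f(5)=8, f(6)=13, f(7)=21, f(8)=34, f(9)=55, f(10)=89, f(11)=144, f(12)=233, f(13)=377, f(14)=610, f(15)=987, f(16)=1597, f(17)=2584, f(18)=4181, f(19)=6765, f(20)=10946, f(21)=17711, f(22)=28657, f(23)=46368, f(24)=75025, f(25)=121393, f(26)=196418, f(27)=317811, f(28)=514229, f(29)=832040, f(30)=1346269, f(31)=2178309, f(32)=3524578, f(33)=5702887, f(34)=9227465, f(35)=14930352, f(36)=24157817, f(37)=39088169, f(38)=63245986.

Final answer: 63245986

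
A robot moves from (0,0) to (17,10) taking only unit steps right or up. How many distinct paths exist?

Each path has 17 right steps and 10 up steps in some order (27 steps total).
Choose which 10 of the 27 steps are up: C(27,10).

Final answer: C(27,10) = 8436285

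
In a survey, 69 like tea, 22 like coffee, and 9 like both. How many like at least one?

|A union B| = |A| + |B| - |A intersect B| = 69 + 22 - 9.

Final answer: 82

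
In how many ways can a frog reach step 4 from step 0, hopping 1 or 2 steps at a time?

Let f(n) count the ways. The last step is size 1 or 2, so f(n) = f(n-1) + f(n-2) with f(1)=1, f(2)=2.
Computing successive values: f(1)=1, f(2)=2, f(3)=3, f(4)=5.

Final answer: 5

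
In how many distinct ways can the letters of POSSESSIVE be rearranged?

Letters (E:2, I:1, O:1, P:1, S:4, V:1). Total letters: 10.
Permutations = 10!/(4! x 2!).

Final answer: 75600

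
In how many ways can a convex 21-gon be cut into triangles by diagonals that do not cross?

This is a standard Catalan-number count: the answer is C_n. Here n = 21 - 2 = 19.
C_n = C(2n,n)/(n+1), so C_{19} = C(38,19)/20 = 35345263800/20.

Final answer: C_{19} = 1767263190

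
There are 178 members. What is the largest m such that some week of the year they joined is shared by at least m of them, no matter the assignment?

There are 52 possible values for week of the year they joined. With 178 members and 52 categories, by pigeonhole: ceiling(178/52).

Final answer: 4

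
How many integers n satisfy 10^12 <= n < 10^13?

These are the integers in [10^12, 10^13), so the count is 10^13 - 10^12 = 9 x 10^12.

Final answer: 9000000000000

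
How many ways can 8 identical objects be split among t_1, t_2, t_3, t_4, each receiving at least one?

Substitute t'_i = t_i - 1 (so t'_i >= 0). Then sum t'_i = 8 - 4 = 4.
Stars and bars: C(4+4-1, 4-1) = C(7,3).

Final answer: C(7,3) = 35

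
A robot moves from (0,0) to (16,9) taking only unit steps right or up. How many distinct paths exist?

Each path has 16 right steps and 9 up steps in some order (25 steps total).
Choose which 9 of the 25 steps are up: C(25,9).

Final answer: C(25,9) = 2042975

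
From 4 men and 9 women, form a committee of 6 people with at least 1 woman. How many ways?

Sum over valid woman counts:
C(9,2)C(4,4) = 36
C(9,3)C(4,3) = 336
C(9,4)C(4,2) = 756
C(9,5)C(4,1) = 504
C(9,6)C(4,0) = 84
Total: 36 + 336 + 756 + 504 + 84.

Final answer: 1716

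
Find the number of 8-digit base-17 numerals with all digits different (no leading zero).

First digit: 16 (nonzero). Second: 16 (not first). Third: 15, etc.
Total: 16 x 16 x 15 x 14 x 13 x 12 x 11 x 10.

Final answer: 922521600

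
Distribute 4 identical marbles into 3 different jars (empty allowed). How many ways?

Stars and bars: C(n+k-1, k-1) = C(6,2).

Final answer: C(6,2) = 15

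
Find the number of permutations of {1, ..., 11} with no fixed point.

D(n) = (n-1)(D(n-1) + D(n-2)), D(0)=1, D(1)=0.
Building up: D(2)=1, D(3)=2, D(4)=9, D(5)=44, D(6)=265, D(7)=1854, D(8)=14833, D(9)=133496, D(10)=1334961.
D(11) = 10 x (D(10) + D(9)) = 10 x (1334961 + 133496).

Final answer: D(11) = 14684570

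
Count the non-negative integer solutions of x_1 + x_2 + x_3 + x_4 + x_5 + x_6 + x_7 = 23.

Stars and bars with 23 stars and 6 bars:
C(23+7-1, 7-1) = C(29,6).

Final answer: C(29,6) = 475020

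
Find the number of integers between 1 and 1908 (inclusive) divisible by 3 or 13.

Multiples of 3: 636. Multiples of 13: 146. Of both (lcm=39): 48.
By inclusion-exclusion: 636 + 146 - 48.

Final answer: 734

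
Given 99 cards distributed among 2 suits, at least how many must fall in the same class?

By pigeonhole with 99 objects and 2 categories: ceiling(99/2).

Final answer: 50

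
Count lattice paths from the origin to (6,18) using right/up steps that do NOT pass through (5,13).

Total paths to (6,18): C(24,18) = 134596.
Paths through (5,13): C(18,13) x C(6,5) = 51408.
Avoiding (5,13): 134596 - 51408.

Final answer: 83188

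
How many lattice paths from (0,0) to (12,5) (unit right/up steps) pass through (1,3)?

Paths (0,0)->(1,3): C(4,3) = 4.
Paths (1,3)->(12,5): C(13,2) = 78.
By multiplication principle: 4 x 78.

Final answer: 312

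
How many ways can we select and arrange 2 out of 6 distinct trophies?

P(6,2) = 6!/(6-2)! = 6!/4!.

Final answer: P(6,2) = 30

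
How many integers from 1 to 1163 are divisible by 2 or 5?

Multiples of 2: 581. Multiples of 5: 232. Of both (lcm=10): 116.
By inclusion-exclusion: 581 + 232 - 116.

Final answer: 697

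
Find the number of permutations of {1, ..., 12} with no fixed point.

Derangements satisfy D(n) = (n-1)(D(n-1) + D(n-2)), starting from D(0)=1, D(1)=0.
Building up: D(2)=1, D(3)=2, D(4)=9, D(5)=44, D(6)=265, D(7)=1854, D(8)=14833, D(9)=133496, D(10)=1334961, D(11)=14684570.
D(12) = 11 x (D(11) + D(10)) = 11 x (14684570 + 1334961).

Final answer: D(12) = 176214841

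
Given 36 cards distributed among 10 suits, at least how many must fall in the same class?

By pigeonhole with 36 objects and 10 categories: ceiling(36/10).

Final answer: 4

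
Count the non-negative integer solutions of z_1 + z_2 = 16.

Stars and bars with 16 stars and 1 bars:
C(16+2-1, 2-1) = C(17,1).

Final answer: C(17,1) = 17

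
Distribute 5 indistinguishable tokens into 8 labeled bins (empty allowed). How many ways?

Stars and bars: C(n+k-1, k-1) = C(12,7).

Final answer: C(12,7) = 792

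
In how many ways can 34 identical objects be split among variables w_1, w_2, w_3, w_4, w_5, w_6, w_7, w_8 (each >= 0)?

Stars and bars with 34 stars and 7 bars:
C(34+8-1, 8-1) = C(41,7).

Final answer: C(41,7) = 22481940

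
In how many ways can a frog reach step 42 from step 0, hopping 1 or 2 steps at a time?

Condition on the final move: it is a 1-step (f(n-1) ways to get there) or a 2-step (f(n-2) ways), so f(n) = f(n-1) + f(n-2), with f(1)=1, f(2)=2.
Building up term by term: f(1)=1, f(2)=2, f(3)=3, f(4)=5, f(5)=8, f(6)=13, f(7)=21, f(8)=34, f(9)=55, f(10)=89, f(11)=144, f(12)=233, f(13)=377, f(14)=610, f(15)=987, f(16)=1597, f(17)=2584, f(18)=4181, f(19)=6765, f(20)=10946, f(21)=17711, f(22)=28657, f(23)=46368, f(24)=75025, f(25)=121393, f(26)=196418, f(27)=317811, f(28)=514229, f(29)=832040, f(30)=1346269, f(31)=2178309, f(32)=3524578, f(33)=5702887, f(34)=9227465, f(35)=14930352, f(36)=24157817, f(37)=39088169, f(38)=63245986, f(39)=102334155, f(40)=165580141, f(41)=267914296, f(42)=433494437.

Final answer: 433494437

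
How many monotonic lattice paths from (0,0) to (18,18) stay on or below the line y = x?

Total monotonic paths to (18,18): C(36,18) = 9075135300.
By the reflection principle, paths that go above the diagonal number C(36,19) = 8597496600.
Valid Dyck paths: 9075135300 - 8597496600.
(This is the Catalan number C_{18}.)

Final answer: C_{18} = 477638700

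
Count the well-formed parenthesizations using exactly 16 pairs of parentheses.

The structures are counted by the Catalan number C_n. Here n = 16 (pairs).
C_n = C(2n,n) - C(2n,n+1), so C_{16} = C(32,16) - C(32,17) = 601080390 - 565722720.

Final answer: C_{16} = 35357670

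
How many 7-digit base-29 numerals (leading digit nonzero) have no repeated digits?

The leading digit has 28 choices (anything but zero); the next has 28 (anything but the first), then 27, and so on, one fewer each time.
Total: 28 x 28 x 27 x 26 x 25 x 24 x 23.

Final answer: 7595078400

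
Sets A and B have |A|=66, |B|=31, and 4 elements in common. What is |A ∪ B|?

|A union B| = |A| + |B| - |A intersect B| = 66 + 31 - 4.

Final answer: 93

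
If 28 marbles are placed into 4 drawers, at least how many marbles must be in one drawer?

By the pigeonhole principle: ceiling(28/4).

Final answer: 7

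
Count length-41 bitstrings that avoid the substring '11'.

A valid string ends in 0 (append to any length-(n-1) valid string) or in 01 (append to any length-(n-2) valid string), so a(n) = a(n-1) + a(n-2) with a(1)=2, a(2)=3.
Computing successive values: a(1)=2, a(2)=3, a(3)=5, a(4)=8, a(5)=13, a(6)=21, a(7)=34, a(8)=55, a(9)=89, a(10)=144, a(11)=233, a(12)=377, a(13)=610, a(14)=987, a(15)=1597, a(16)=2584, a(17)=4181, a(18)=6765, a(19)=10946, a(20)=17711, a(21)=28657, a(22)=46368, a(23)=75025, a(24)=121393, a(25)=196418, a(26)=317811, a(27)=514229, a(28)=832040, a(29)=1346269, a(30)=2178309, a(31)=3524578, a(32)=5702887, a(33)=9227465, a(34)=14930352, a(35)=24157817, a(36)=39088169, a(37)=63245986, a(38)=102334155, a(39)=165580141, a(40)=267914296, a(41)=433494437.

Final answer: 433494437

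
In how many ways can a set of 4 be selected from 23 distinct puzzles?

C(23,4) = 23!/(4! x (23-4)!).

Final answer: C(23,4) = 8855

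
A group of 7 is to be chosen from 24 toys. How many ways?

C(24,7) = 24!/(7! x 17!).

Final answer: \binom{24}{7} = 346104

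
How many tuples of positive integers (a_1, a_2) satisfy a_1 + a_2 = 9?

Substitute a'_i = a_i - 1 (so a'_i >= 0). Then sum a'_i = 9 - 2 = 7.
Stars and bars: C(7+2-1, 2-1) = C(8,1).

Final answer: C(8,1) = 8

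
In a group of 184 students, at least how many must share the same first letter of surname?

There are 26 possible values for first letter of surname. With 184 students and 26 categories, by pigeonhole: ceiling(184/26).

Final answer: 8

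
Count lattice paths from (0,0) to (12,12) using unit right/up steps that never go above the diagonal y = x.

Total monotonic paths to (12,12): C(24,12) = 2704156.
Reflecting each bad path at its first crossing gives a bijection with paths to (11,13): C(24,13) = 2496144.
Valid Dyck paths: 2704156 - 2496144.
(Equivalently, C_{12} = C(24,12)/13 = 2704156/13.)

Final answer: C_{12} = 208012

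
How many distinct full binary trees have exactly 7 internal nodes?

This is counted by the nth Catalan number C_n. Here n = 7.
Using C_0 = 1 and C_(k+1) = C_k x 2(2k+1)/(k+2), build up term by term: C_1=1, C_2=2, C_3=5, C_4=14, C_5=42, C_6=132, C_7=429.

Final answer: C_{7} = 429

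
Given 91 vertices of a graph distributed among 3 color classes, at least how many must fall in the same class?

By pigeonhole with 91 objects and 3 categories: ceiling(91/3).

Final answer: 31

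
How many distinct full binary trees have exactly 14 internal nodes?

This is counted by the nth Catalan number C_n. Here n = 14.
C_n = C(2n,n) - C(2n,n+1), so C_{14} = C(28,14) - C(28,15) = 40116600 - 37442160.

Final answer: C_{14} = 2674440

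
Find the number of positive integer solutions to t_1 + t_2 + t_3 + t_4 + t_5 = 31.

Substitute t'_i = t_i - 1 (so t'_i >= 0). Then sum t'_i = 31 - 5 = 26.
Stars and bars: C(26+5-1, 5-1) = C(30,4).

Final answer: C(30,4) = 27405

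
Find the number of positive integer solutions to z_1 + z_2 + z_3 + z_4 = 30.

Substitute z'_i = z_i - 1 (so z'_i >= 0). Then sum z'_i = 30 - 4 = 26.
Stars and bars: C(26+4-1, 4-1) = C(29,3).

Final answer: C(29,3) = 3654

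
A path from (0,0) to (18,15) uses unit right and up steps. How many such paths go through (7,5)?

Paths (0,0)->(7,5): C(12,5) = 792.
Paths (7,5)->(18,15): C(21,10) = 352716.
By multiplication principle: 792 x 352716.

Final answer: 279351072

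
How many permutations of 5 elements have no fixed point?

Derangements satisfy D(n) = (n-1)(D(n-1) + D(n-2)), starting from D(0)=1, D(1)=0.
Building up: D(2)=1, D(3)=2, D(4)=9.
D(5) = 4 x (D(4) + D(3)) = 4 x (9 + 2).

Final answer: D(5) = 44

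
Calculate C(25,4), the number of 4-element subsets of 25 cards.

C(25,4) = 25!/(4! x 21!).

Final answer: \binom{25}{4} = 12650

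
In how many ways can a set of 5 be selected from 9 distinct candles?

C(9,5) = 9!/(5! x 4!).

Final answer: \binom{9}{5} = 126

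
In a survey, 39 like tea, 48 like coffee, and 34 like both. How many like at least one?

|A union B| = |A| + |B| - |A intersect B| = 39 + 48 - 34.

Final answer: 53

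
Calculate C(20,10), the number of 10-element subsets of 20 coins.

C(20,10) = 20!/(10! x 10!).

Final answer: \binom{20}{10} = 184756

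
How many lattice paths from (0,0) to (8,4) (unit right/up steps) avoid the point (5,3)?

Total paths to (8,4): C(12,4) = 495.
Paths through (5,3): C(8,3) x C(4,1) = 224.
Avoiding (5,3): 495 - 224.

Final answer: 271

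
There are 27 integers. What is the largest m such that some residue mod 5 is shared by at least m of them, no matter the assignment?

There are 5 possible values for residue mod 5. With 27 integers and 5 categories, by pigeonhole: ceiling(27/5).

Final answer: 6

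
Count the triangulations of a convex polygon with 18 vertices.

This is a standard Catalan-number count: the answer is C_n. Here n = 18 - 2 = 16.
C_n = (2n)!/(n!(n+1)!), so C_{16} = 32!/(16! x 17!) = C(32,16)/17 = 601080390/17.

Final answer: C_{16} = 35357670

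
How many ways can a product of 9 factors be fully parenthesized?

This is counted by the nth Catalan number C_n. Here n = 9 - 1 = 8.
Using C_0 = 1 and C_(k+1) = C_k x 2(2k+1)/(k+2), build up term by term: C_1=1, C_2=2, C_3=5, C_4=14, C_5=42, C_6=132, C_7=429, C_8=1430.

Final answer: C_{8} = 1430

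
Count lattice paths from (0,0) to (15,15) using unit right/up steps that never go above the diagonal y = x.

Total monotonic paths to (15,15): C(30,15) = 155117520.
Paths that cross above y=x (reflection bijection): C(30,16) = 145422675.
Valid Dyck paths: 155117520 - 145422675.
(Check: C(30,15) - C(30,16) = C(30,15)/16, the Catalan number C_{15}.)

Final answer: C_{15} = 9694845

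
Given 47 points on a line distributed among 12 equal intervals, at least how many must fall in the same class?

By pigeonhole with 47 objects and 12 categories: ceiling(47/12).

Final answer: 4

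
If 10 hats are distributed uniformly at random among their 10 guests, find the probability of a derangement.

D(n) = (n-1)(D(n-1) + D(n-2)), D(0)=1, D(1)=0.
Building up: D(2)=1, D(3)=2, D(4)=9, D(5)=44, D(6)=265, D(7)=1854, D(8)=14833, D(9)=133496, D(10)=1334961.
Total arrangements: 10! = 3628800.
Probability = D(10)/10! = 16481/44800.

Final answer: D(10)/10! = 1334961/3628800 = 0.367879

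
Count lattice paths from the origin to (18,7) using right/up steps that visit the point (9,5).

Paths (0,0)->(9,5): C(14,5) = 2002.
Paths (9,5)->(18,7): C(11,2) = 55.
By multiplication principle: 2002 x 55.

Final answer: 110110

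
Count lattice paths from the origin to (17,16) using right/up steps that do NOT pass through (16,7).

Total paths to (17,16): C(33,16) = 1166803110.
Paths through (16,7): C(23,7) x C(10,9) = 2451570.
Avoiding (16,7): 1166803110 - 2451570.

Final answer: 1164351540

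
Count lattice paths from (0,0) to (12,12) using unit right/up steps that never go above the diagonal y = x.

Total monotonic paths to (12,12): C(24,12) = 2704156.
Paths that cross above y=x (reflection bijection): C(24,13) = 2496144.
Valid Dyck paths: 2704156 - 2496144.
(Equivalently, C_{12} = C(24,12)/13 = 2704156/13.)

Final answer: C_{12} = 208012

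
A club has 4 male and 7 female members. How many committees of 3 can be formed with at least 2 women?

Sum over valid woman counts:
C(7,2)C(4,1) = 84
C(7,3)C(4,0) = 35
Total: 84 + 35.

Final answer: 119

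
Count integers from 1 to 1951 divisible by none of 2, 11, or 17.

|div by 2|=975, |div by 11|=177, |div by 17|=114.
|div by 2&11|=88, |div by 2&17|=57, |div by 11&17|=10, |div by all|=5.
By inclusion-exclusion, divisible by at least one: 975+177+114-88-57-10+5 = 1116.
Not divisible by any: 1951 - 1116.

Final answer: 835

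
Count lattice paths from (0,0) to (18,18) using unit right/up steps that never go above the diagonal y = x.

Total monotonic paths to (18,18): C(36,18) = 9075135300.
A path is bad iff it touches y = x + 1; reflecting its initial segment maps bad paths bijectively onto all paths to (17,19), of which there are C(36,19) = 8597496600.
Valid Dyck paths: 9075135300 - 8597496600.
(These counts are the Catalan numbers.)

Final answer: C_{18} = 477638700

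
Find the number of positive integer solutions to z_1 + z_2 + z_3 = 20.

Substitute z'_i = z_i - 1 (so z'_i >= 0). Then sum z'_i = 20 - 3 = 17.
Stars and bars: C(17+3-1, 3-1) = C(19,2).

Final answer: C(19,2) = 171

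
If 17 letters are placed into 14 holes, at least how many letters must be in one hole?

By the pigeonhole principle: ceiling(17/14).

Final answer: 2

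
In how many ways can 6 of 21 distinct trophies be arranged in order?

P(21,6) = 21!/(21-6)! = 21!/15!.

Final answer: P(21,6) = 39070080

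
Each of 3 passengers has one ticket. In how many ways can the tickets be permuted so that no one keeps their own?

Use the recurrence D(n) = (n-1)(D(n-1) + D(n-2)) with D(0)=1, D(1)=0.
D(2) = 1 x (0 + 1) = 1
D(3) = 2 x (D(2) + D(1)) = 2 x (1 + 0)

Final answer: D(3) = 2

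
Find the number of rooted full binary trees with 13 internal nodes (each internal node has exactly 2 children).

This is counted by the nth Catalan number C_n. Here n = 13.
C_n = C(2n,n) - C(2n,n+1), so C_{13} = C(26,13) - C(26,14) = 10400600 - 9657700.

Final answer: C_{13} = 742900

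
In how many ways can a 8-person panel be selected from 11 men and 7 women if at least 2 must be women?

Sum over valid woman counts:
C(7,2)C(11,6) = 9702
C(7,3)C(11,5) = 16170
C(7,4)C(11,4) = 11550
C(7,5)C(11,3) = 3465
C(7,6)C(11,2) = 385
C(7,7)C(11,1) = 11
Total: 9702 + 16170 + 11550 + 3465 + 385 + 11.

Final answer: 41283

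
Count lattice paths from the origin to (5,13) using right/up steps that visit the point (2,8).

Paths (0,0)->(2,8): C(10,8) = 45.
Paths (2,8)->(5,13): C(8,5) = 56.
By multiplication principle: 45 x 56.

Final answer: 2520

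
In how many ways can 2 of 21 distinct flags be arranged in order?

P(21,2) = 21!/(21-2)! = 21!/19!.

Final answer: P(21,2) = 420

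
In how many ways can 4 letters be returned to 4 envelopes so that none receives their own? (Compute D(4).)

Use the recurrence D(n) = (n-1)(D(n-1) + D(n-2)) with D(0)=1, D(1)=0.
D(2) = 1 x (0 + 1) = 1
D(3) = 2 x (1 + 0) = 2
D(4) = 3 x (D(3) + D(2)) = 3 x (2 + 1)

Final answer: D(4) = 9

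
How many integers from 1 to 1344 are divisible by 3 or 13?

Multiples of 3: 448. Multiples of 13: 103. Of both (lcm=39): 34.
By inclusion-exclusion: 448 + 103 - 34.

Final answer: 517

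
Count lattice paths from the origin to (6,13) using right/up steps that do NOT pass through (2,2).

Total paths to (6,13): C(19,13) = 27132.
Paths through (2,2): C(4,2) x C(15,11) = 8190.
Avoiding (2,2): 27132 - 8190.

Final answer: 18942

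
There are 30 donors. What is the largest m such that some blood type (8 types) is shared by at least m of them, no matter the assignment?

There are 8 possible values for blood type (8 types). With 30 donors and 8 categories, by pigeonhole: ceiling(30/8).

Final answer: 4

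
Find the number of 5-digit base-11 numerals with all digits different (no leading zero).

The leading digit has 10 choices (anything but zero); the next has 10 (anything but the first), then 9, and so on, one fewer each time.
Total: 10 x 10 x 9 x 8 x 7.

Final answer: 50400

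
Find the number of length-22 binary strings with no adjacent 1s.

Classify by the final bit: ...0 gives a(n-1) strings, ...01 gives a(n-2) strings. Thus a(n) = a(n-1) + a(n-2) with a(1)=2, a(2)=3.
Iterating the recurrence: a(1)=2, a(2)=3, a(3)=5, a(4)=8, a(5)=13, a(6)=21, a(7)=34, a(8)=55, a(9)=89, a(10)=144, a(11)=233, a(12)=377, a(13)=610, a(14)=987, a(15)=1597, a(16)=2584, a(17)=4181, a(18)=6765, a(19)=10946, a(20)=17711, a(21)=28657, a(22)=46368.

Final answer: 46368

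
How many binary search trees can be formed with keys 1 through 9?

This is counted by the nth Catalan number C_n. Here n = 9.
C_n = C(2n,n) - C(2n,n+1), so C_{9} = C(18,9) - C(18,10) = 48620 - 43758.

Final answer: C_{9} = 4862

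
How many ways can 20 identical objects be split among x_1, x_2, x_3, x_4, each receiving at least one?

Substitute x'_i = x_i - 1 (so x'_i >= 0). Then sum x'_i = 20 - 4 = 16.
Stars and bars: C(16+4-1, 4-1) = C(19,3).

Final answer: C(19,3) = 969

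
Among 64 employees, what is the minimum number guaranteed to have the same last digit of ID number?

There are 10 possible values for last digit of ID number. With 64 employees and 10 categories, by pigeonhole: ceiling(64/10).

Final answer: 7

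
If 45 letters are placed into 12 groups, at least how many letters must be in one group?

By the pigeonhole principle: ceiling(45/12).

Final answer: 4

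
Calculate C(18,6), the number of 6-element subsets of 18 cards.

C(18,6) = 18!/(6! x (18-6)!).

Final answer: C(18,6) = 18564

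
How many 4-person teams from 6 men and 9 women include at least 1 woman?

Sum over valid woman counts:
C(9,1)C(6,3) = 180
C(9,2)C(6,2) = 540
C(9,3)C(6,1) = 504
C(9,4)C(6,0) = 126
Total: 180 + 540 + 504 + 126.

Final answer: 1350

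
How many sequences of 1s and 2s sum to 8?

Condition on the final move: it is a 1-step (f(n-1) ways to get there) or a 2-step (f(n-2) ways), so f(n) = f(n-1) + f(n-2), with f(1)=1, f(2)=2.
Computing successive values: f(1)=1, f(2)=2, f(3)=3, f(4)=5, f(5)=8, f(6)=13, f(7)=21, f(8)=34.

Final answer: 34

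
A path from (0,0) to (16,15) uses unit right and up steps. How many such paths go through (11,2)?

Paths (0,0)->(11,2): C(13,2) = 78.
Paths (11,2)->(16,15): C(18,13) = 8568.
By multiplication principle: 78 x 8568.

Final answer: 668304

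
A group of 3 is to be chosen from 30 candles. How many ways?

C(30,3) = 30!/(3! x 27!).

Final answer: \binom{30}{3} = 4060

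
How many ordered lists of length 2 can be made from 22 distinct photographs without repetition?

P(22,2) = 22!/(22-2)! = 22!/20!.

Final answer: P(22,2) = 462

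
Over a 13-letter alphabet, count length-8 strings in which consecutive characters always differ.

First character: 13 choices. Each subsequent: 12 choices (must differ from the previous one).
Total: 13 x 12^7.

Final answer: 13 x 12^{7} = 465813504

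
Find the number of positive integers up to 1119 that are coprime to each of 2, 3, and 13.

|div by 2|=559, |div by 3|=373, |div by 13|=86.
|div by 2&3|=186, |div by 2&13|=43, |div by 3&13|=28, |div by all|=14.
By inclusion-exclusion, divisible by at least one: 559+373+86-186-43-28+14 = 775.
Not divisible by any: 1119 - 775.

Final answer: 344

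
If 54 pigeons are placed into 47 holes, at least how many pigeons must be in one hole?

By the pigeonhole principle: ceiling(54/47).

Final answer: 2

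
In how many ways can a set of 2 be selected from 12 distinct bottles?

C(12,2) = 12!/(2! x (12-2)!).

Final answer: C(12,2) = 66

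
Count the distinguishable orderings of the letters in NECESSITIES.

Letters (C:1, E:3, I:2, N:1, S:3, T:1). Total letters: 11.
Permutations = 11!/(3! x 3! x 2!).

Final answer: 554400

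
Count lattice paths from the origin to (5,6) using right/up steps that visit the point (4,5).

Paths (0,0)->(4,5): C(9,5) = 126.
Paths (4,5)->(5,6): C(2,1) = 2.
By multiplication principle: 126 x 2.

Final answer: 252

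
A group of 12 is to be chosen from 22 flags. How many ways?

C(22,12) = 22!/(12! x 10!).

Final answer: \binom{22}{12} = 646646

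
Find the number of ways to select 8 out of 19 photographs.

C(19,8) = 19!/(8! x (19-8)!).

Final answer: C(19,8) = 75582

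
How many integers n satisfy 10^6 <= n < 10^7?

First digit: 9 choices (1-9). Each of the remaining 6 digits: 10 choices.
Total: 9 x 10^6.

Final answer: 9000000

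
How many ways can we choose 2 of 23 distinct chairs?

C(23,2) = 23!/(2! x (23-2)!).

Final answer: C(23,2) = 253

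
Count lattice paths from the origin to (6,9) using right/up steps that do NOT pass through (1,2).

Total paths to (6,9): C(15,9) = 5005.
Paths through (1,2): C(3,2) x C(12,7) = 2376.
Avoiding (1,2): 5005 - 2376.

Final answer: 2629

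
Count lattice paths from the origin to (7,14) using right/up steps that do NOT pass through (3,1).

Total paths to (7,14): C(21,14) = 116280.
Paths through (3,1): C(4,1) x C(17,13) = 9520.
Avoiding (3,1): 116280 - 9520.

Final answer: 106760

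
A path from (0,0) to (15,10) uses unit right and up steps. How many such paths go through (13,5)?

Paths (0,0)->(13,5): C(18,5) = 8568.
Paths (13,5)->(15,10): C(7,5) = 21.
By multiplication principle: 8568 x 21.

Final answer: 179928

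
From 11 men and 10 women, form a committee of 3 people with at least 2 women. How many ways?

Sum over valid woman counts:
C(10,2)C(11,1) = 495
C(10,3)C(11,0) = 120
Total: 495 + 120.

Final answer: 615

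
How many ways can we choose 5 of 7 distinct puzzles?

C(7,5) = 7!/(5! x (7-5)!).

Final answer: C(7,5) = 21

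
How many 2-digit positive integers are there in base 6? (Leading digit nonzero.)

These are the integers in [6^1, 6^2), so the count is 6^2 - 6^1 = 5 x 6^1.

Final answer: 30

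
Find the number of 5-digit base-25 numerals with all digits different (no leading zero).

The leading digit has 24 choices (anything but zero); the next has 24 (anything but the first), then 23, and so on, one fewer each time.
Total: 24 x 24 x 23 x 22 x 21.

Final answer: 6120576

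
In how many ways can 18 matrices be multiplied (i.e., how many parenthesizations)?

This is counted by the nth Catalan number C_n. Here n = 18 - 1 = 17.
C_n = (2n)!/(n!(n+1)!), so C_{17} = 34!/(17! x 18!) = C(34,17)/18 = 2333606220/18.

Final answer: C_{17} = 129644790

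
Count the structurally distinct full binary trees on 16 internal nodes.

The structures are counted by the Catalan number C_n. Here n = 16.
C_n = (2n)!/(n!(n+1)!), so C_{16} = 32!/(16! x 17!) = C(32,16)/17 = 601080390/17.

Final answer: C_{16} = 35357670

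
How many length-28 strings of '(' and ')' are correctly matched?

This is counted by the nth Catalan number C_n. Here n = 14 (pairs).
C_n = C(2n,n)/(n+1), so C_{14} = C(28,14)/15 = 40116600/15.

Final answer: C_{14} = 2674440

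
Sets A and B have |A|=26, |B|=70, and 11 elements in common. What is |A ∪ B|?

|A union B| = |A| + |B| - |A intersect B| = 26 + 70 - 11.

Final answer: 85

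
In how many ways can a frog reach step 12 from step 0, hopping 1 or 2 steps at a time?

Condition on the final move: it is a 1-step (f(n-1) ways to get there) or a 2-step (f(n-2) ways), so f(n) = f(n-1) + f(n-2), with f(1)=1, f(2)=2.
Computing successive values: f(1)=1, f(2)=2, f(3)=3, f(4)=5, f(5)=8, f(6)=13, f(7)=21, f(8)=34, f(9)=55, f(10)=89, f(11)=144, f(12)=233.

Final answer: 233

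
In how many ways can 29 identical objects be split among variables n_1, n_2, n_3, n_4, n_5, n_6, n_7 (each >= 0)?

Stars and bars with 29 stars and 6 bars:
C(29+7-1, 7-1) = C(35,6).

Final answer: C(35,6) = 1623160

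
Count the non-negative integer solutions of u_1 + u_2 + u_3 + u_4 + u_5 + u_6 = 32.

Stars and bars with 32 stars and 5 bars:
C(32+6-1, 6-1) = C(37,5).

Final answer: C(37,5) = 435897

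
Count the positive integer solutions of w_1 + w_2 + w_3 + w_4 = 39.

Substitute w'_i = w_i - 1 (so w'_i >= 0). Then sum w'_i = 39 - 4 = 35.
Stars and bars: C(35+4-1, 4-1) = C(38,3).

Final answer: C(38,3) = 8436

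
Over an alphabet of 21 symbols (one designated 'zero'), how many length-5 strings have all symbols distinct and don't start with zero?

The leading digit has 20 choices (anything but zero); the next has 20 (anything but the first), then 19, and so on, one fewer each time.
Total: 20 x 20 x 19 x 18 x 17.

Final answer: 2325600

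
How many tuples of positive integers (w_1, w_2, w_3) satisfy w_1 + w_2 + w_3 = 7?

Substitute w'_i = w_i - 1 (so w'_i >= 0). Then sum w'_i = 7 - 3 = 4.
Stars and bars: C(4+3-1, 3-1) = C(6,2).

Final answer: C(6,2) = 15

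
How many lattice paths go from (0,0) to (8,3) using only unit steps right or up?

Each path has 8 right steps and 3 up steps in some order (11 steps total).
Choose which 3 of the 11 steps are up: C(11,3).

Final answer: C(11,3) = 165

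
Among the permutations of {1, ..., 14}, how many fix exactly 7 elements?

Choose which 7 elements are fixed: C(14,7) = 3432.
Derange the remaining 7 using D(j) = (j-1)(D(j-1) + D(j-2)), D(0)=1, D(1)=0: D(2)=1, D(3)=2, D(4)=9, D(5)=44, D(6)=265, D(7)=1854.
Total: 3432 x 1854.

Final answer: C(14,7) D(7) = 6362928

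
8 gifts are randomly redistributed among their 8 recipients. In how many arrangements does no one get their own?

Use the recurrence D(n) = (n-1)(D(n-1) + D(n-2)) with D(0)=1, D(1)=0.
D(2) = 1 x (0 + 1) = 1
D(3) = 2 x (1 + 0) = 2
D(4) = 3 x (2 + 1) = 9
D(5) = 4 x (9 + 2) = 44
D(6) = 5 x (44 + 9) = 265
D(7) = 6 x (265 + 44) = 1854
D(8) = 7 x (D(7) + D(6)) = 7 x (1854 + 265)

Final answer: D(8) = 14833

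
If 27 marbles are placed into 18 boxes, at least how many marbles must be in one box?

By the pigeonhole principle: ceiling(27/18).

Final answer: 2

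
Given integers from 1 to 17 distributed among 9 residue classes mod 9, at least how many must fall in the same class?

By pigeonhole with 17 objects and 9 categories: ceiling(17/9).

Final answer: 2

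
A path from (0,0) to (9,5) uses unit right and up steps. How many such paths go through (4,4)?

Paths (0,0)->(4,4): C(8,4) = 70.
Paths (4,4)->(9,5): C(6,1) = 6.
By multiplication principle: 70 x 6.

Final answer: 420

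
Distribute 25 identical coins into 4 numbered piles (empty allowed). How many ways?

Stars and bars: C(n+k-1, k-1) = C(28,3).

Final answer: C(28,3) = 3276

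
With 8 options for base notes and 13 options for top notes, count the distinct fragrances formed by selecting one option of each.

By the multiplication principle: 8 x 13.

Final answer: 104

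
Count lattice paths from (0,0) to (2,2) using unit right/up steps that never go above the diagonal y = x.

Total monotonic paths to (2,2): C(4,2) = 6.
Paths that cross above y=x (reflection bijection): C(4,3) = 4.
Valid Dyck paths: 6 - 4.
(Equivalently, C_{2} = C(4,2)/3 = 6/3.)

Final answer: C_{2} = 2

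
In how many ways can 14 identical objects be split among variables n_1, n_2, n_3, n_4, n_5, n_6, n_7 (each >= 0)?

Stars and bars with 14 stars and 6 bars:
C(14+7-1, 7-1) = C(20,6).

Final answer: C(20,6) = 38760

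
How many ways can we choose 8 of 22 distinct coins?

C(22,8) = 22!/(8! x 14!).

Final answer: \binom{22}{8} = 319770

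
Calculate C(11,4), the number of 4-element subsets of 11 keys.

C(11,4) = 11!/(4! x (11-4)!).

Final answer: C(11,4) = 330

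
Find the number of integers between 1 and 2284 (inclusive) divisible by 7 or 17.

Multiples of 7: 326. Multiples of 17: 134. Of both (lcm=119): 19.
By inclusion-exclusion: 326 + 134 - 19.

Final answer: 441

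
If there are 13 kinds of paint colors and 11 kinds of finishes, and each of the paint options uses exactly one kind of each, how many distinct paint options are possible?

By the multiplication principle: 13 x 11.

Final answer: 143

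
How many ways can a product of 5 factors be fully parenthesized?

This is counted by the nth Catalan number C_n. Here n = 5 - 1 = 4.
C_n = (2n)!/(n!(n+1)!), so C_{4} = 8!/(4! x 5!) = C(8,4)/5 = 70/5.

Final answer: C_{4} = 14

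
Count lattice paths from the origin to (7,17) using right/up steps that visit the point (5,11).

Paths (0,0)->(5,11): C(16,11) = 4368.
Paths (5,11)->(7,17): C(8,6) = 28.
By multiplication principle: 4368 x 28.

Final answer: 122304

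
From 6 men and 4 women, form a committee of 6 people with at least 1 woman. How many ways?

Sum over valid woman counts:
C(4,1)C(6,5) = 24
C(4,2)C(6,4) = 90
C(4,3)C(6,3) = 80
C(4,4)C(6,2) = 15
Total: 24 + 90 + 80 + 15.

Final answer: 209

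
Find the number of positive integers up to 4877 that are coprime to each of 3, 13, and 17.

|div by 3|=1625, |div by 13|=375, |div by 17|=286.
|div by 3&13|=125, |div by 3&17|=95, |div by 13&17|=22, |div by all|=7.
By inclusion-exclusion, divisible by at least one: 1625+375+286-125-95-22+7 = 2051.
Not divisible by any: 4877 - 2051.

Final answer: 2826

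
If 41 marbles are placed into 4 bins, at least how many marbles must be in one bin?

By the pigeonhole principle: ceiling(41/4).

Final answer: 11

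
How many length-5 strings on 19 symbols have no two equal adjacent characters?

First character: 19 choices. Each subsequent: 18 choices (must differ from the previous one).
Total: 19 x 18^4.

Final answer: 19 x 18^{4} = 1994544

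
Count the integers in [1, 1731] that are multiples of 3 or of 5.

Multiples of 3: 577. Multiples of 5: 346. Of both (lcm=15): 115.
By inclusion-exclusion: 577 + 346 - 115.

Final answer: 808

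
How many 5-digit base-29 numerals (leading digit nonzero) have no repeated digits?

The leading digit has 28 choices (anything but zero); the next has 28 (anything but the first), then 27, and so on, one fewer each time.
Total: 28 x 28 x 27 x 26 x 25.

Final answer: 13759200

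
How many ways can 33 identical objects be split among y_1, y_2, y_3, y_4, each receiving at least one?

Substitute y'_i = y_i - 1 (so y'_i >= 0). Then sum y'_i = 33 - 4 = 29.
Stars and bars: C(29+4-1, 4-1) = C(32,3).

Final answer: C(32,3) = 4960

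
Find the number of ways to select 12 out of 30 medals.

C(30,12) = 30!/(12! x 18!).

Final answer: \binom{30}{12} = 86493225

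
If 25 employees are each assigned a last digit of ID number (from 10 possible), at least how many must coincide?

There are 10 possible values for last digit of ID number. With 25 employees and 10 categories, by pigeonhole: ceiling(25/10).

Final answer: 3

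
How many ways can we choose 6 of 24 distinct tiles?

C(24,6) = 24!/(6! x 18!).

Final answer: \binom{24}{6} = 134596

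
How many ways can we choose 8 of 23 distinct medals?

C(23,8) = 23!/(8! x (23-8)!).

Final answer: C(23,8) = 490314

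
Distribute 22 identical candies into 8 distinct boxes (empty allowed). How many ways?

Stars and bars: C(n+k-1, k-1) = C(29,7).

Final answer: C(29,7) = 1560780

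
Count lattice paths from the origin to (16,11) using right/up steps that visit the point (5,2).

Paths (0,0)->(5,2): C(7,2) = 21.
Paths (5,2)->(16,11): C(20,9) = 167960.
By multiplication principle: 21 x 167960.

Final answer: 3527160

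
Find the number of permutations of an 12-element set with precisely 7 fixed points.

Choose which 7 elements are fixed: C(12,7) = 792.
Derange the remaining 5 using D(j) = (j-1)(D(j-1) + D(j-2)), D(0)=1, D(1)=0: D(2)=1, D(3)=2, D(4)=9, D(5)=44.
Total: 792 x 44.

Final answer: C(12,7) D(5) = 34848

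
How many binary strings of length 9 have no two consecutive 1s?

Let a(n) count valid strings. If the last bit is 0 the prefix is any valid string of length n-1; if it is 1 the string must end in 01 with a valid prefix of length n-2. So a(n) = a(n-1) + a(n-2), a(1)=2, a(2)=3.
Iterating the recurrence: a(1)=2, a(2)=3, a(3)=5, a(4)=8, a(5)=13, a(6)=21, a(7)=34, a(8)=55, a(9)=89.

Final answer: 89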